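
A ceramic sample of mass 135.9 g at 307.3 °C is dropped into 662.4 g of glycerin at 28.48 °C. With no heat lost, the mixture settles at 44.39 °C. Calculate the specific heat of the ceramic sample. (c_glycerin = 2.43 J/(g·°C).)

c ≈ 0.717 J/(g·°C)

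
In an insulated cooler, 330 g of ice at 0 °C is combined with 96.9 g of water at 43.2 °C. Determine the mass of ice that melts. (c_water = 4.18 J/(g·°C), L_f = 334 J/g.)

Cooling the water to 0 °C releases 96.9·4.18·43.2 = 17498 J.
Melting all 330 g of ice would need 330·334 = 110220 J.
That's not enough to melt it all — equilibrium is at 0 °C with ice remaining.
m_melt = 17498 / L_f = 52.39 g.

m_melted ≈ 52.4 g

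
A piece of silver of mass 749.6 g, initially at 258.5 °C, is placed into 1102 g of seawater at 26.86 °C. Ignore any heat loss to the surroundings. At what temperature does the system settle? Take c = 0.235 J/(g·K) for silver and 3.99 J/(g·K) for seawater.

T_f ≈ 35.8 °C

Energy conservation, ΣQ = 0:
749.6*0.235*(T − 258.5) + 1102*3.99*(T − 26.86) = 0
176.16(T − 258.5) + 4397(T − 26.86) = 0
(176.16 + 4397) T = 176.16*258.5 + 4397*26.86
T = 163639 / 4573.1 = 35.8 °C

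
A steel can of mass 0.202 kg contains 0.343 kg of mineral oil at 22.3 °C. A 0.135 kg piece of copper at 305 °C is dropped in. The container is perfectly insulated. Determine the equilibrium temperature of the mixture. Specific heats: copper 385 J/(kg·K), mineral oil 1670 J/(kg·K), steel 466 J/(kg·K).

T_f ≈ 42.7 °C

Setting the total heat transfer to zero:
0.135·385·(T − 305) + 0.343·1670·(T − 22.3) + 0.202·466·(T − 22.3) = 0
718.92 T = 30725
T ≈ 42.74 °C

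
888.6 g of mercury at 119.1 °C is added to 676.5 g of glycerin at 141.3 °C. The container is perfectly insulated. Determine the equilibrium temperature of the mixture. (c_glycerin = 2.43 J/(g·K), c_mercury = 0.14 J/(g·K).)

T_f ≈ 139.7 °C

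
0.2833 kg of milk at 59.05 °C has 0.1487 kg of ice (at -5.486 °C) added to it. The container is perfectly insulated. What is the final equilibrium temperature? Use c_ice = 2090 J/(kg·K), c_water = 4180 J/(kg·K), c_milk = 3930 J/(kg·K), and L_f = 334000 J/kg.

T_f ≈ 8.3 °C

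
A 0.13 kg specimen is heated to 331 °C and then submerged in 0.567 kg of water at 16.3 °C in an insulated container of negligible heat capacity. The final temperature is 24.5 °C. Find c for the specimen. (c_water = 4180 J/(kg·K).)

Net heat exchanged in the isolated system is zero:
0.13×c×(24.5 − 331) + 0.567×4180×(24.5 − 16.3) = 0
-39.84 c = -19434
c = -19434/-39.84 ≈ 487.8 J/(kg·K)

c ≈ 488 J/(kg·K)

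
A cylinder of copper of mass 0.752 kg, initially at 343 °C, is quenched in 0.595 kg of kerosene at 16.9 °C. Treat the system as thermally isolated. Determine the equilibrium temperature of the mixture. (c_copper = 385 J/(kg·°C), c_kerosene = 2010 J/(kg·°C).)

T_f ≈ 80.5 °C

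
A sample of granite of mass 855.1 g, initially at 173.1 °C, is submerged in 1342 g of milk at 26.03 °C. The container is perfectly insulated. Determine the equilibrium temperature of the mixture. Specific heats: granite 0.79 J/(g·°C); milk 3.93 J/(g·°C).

Setting the total heat transfer to zero:
855.1×0.79×(T − 173.1) + 1342×3.93×(T − 26.03) = 0
5949.6 T = 254218
T = 254218/5949.6 ≈ 42.73 °C

T_f ≈ 42.7 °C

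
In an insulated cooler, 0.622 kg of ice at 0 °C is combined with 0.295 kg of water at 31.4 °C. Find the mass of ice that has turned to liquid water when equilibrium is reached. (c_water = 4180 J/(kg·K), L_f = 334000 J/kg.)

m_melted ≈ 0.116 kg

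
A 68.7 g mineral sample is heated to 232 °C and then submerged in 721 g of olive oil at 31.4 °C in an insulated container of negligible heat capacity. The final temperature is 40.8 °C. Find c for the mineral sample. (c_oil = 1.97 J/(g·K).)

m_s c (T_s − T_f) = m_oil c_oil (T_f − T_0):
68.7·c·(232 − 40.8) = 721·1.97·(40.8 − 31.4)
13135 c = 13351  ⇒  c ≈ 1.016 J/(g·K)

c ≈ 1.02 J/(g·K)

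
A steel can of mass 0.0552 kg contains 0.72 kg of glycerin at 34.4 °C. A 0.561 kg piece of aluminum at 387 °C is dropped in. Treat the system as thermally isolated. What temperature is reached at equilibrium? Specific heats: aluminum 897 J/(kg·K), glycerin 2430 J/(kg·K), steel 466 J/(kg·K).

Let T be the final temperature. ΣQ_i = 0:
0.561·897·(T − 387) + 0.72·2430·(T − 34.4) + 0.0552·466·(T − 34.4) = 0
(503.22 + 1749.6 + 25.72) T = 503.22·387 + 1749.6·34.4 + 25.72·34.4
T = 255816 / 2278.5 = 112 °C

T_f ≈ 112.3 °C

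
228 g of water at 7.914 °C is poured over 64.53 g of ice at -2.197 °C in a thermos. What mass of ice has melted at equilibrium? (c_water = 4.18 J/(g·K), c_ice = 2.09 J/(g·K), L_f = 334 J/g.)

Cooling the water to 0 °C releases 228×4.18×7.914 = 7542.4 J.
Of that, 64.53×2.09×2.197 = 296.3 J goes to bring the ice to 0 °C, leaving 7246.1 J.
Melting all 64.53 g of ice would need 64.53×334 = 21553 J.
7246.1 J < 21553 J, so only part of the ice melts and the system sits at 0 °C.
Mass melted = 7246.1/334 ≈ 21.69 g.

m_melted ≈ 21.7 g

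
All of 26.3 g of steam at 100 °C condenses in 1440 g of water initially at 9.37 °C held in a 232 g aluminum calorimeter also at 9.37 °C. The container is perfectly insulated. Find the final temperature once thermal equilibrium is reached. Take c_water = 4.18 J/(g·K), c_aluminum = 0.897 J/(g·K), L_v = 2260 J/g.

Heat gained plus heat lost sum to zero:
latent heat released on condensation: 26.3×2260 = 59438
  condensed water 100 °C→T: 109.93(T − 100)
  original water: 6019.2(T − 9.37)
  cup: 208.1(T − 9.37)
6337.2 T = 59438 + 10993 + 58350 = 128781
T ≈ 20.32 °C — below 100 °C, confirming all the steam condensed.

T_f ≈ 20.3 °C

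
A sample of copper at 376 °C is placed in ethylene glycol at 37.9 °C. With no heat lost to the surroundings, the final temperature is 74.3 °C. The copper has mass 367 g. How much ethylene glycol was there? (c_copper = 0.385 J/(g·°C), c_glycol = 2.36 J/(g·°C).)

m ≈ 496 g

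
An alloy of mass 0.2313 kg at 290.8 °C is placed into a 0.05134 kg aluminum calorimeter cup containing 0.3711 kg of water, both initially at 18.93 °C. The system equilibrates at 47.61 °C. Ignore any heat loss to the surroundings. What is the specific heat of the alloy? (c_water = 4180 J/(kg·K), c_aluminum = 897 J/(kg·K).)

Conservation of energy gives ΣQ = 0:
0.2313·c·(47.61 − 290.8) + 0.3711·4180·(47.61 − 18.93) + 0.05134·897·(47.61 − 18.93) = 0
-56.25 c = -45809
c = -45809/-56.25 ≈ 814.4 J/(kg·K)

c ≈ 814 J/(kg·K)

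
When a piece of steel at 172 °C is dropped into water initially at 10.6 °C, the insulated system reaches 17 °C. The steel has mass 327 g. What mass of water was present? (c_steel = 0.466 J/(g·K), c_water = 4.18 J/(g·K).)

|Q_steel| = |Q_water|:
327·0.466·(172 − 17) = m·4.18·(17 − 10.6)
26.75 m = 23619  ⇒  m ≈ 882.9 g

m ≈ 883 g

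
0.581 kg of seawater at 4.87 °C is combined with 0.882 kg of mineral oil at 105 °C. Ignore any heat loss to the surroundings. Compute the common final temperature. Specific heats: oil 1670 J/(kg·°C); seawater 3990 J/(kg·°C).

T_f ≈ 43.8 °C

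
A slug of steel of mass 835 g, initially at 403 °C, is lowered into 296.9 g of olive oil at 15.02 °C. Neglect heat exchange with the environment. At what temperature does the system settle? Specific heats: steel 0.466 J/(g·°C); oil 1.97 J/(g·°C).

T_f ≈ 170.0 °C

Set heat shed by the hot body equal to heat absorbed by the cold body:
835·0.466·(403 − T) = 296.9·1.97·(T − 15.02)
389.11(403 − T) = 584.89(T − 15.02)
974 T = 165596  ⇒  T ≈ 170.02 °C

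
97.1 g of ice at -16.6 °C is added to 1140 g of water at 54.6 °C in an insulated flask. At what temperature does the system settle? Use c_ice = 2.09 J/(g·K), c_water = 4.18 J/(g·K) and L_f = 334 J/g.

Conservation of energy gives ΣQ = 0:
warm ice to 0 °C: 97.1·2.09·(0 − (-16.6)) = 3368.8
  melt ice: 97.1·334 = 32431
  meltwater 0→T: 97.1·4.18·T = 405.88 T
  water cools: 1140·4.18·(T − 54.6) = 4765.2(T − 54.6)
5171.1 T = 260180 − 35800 = 224380
T ≈ 43.39 °C. Since T > 0 °C, the all-ice-melts assumption holds.

T_f ≈ 43.4 °C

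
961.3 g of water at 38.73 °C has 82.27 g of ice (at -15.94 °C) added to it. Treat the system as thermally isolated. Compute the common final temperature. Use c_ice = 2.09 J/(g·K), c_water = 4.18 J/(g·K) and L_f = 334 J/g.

T_f ≈ 28.7 °C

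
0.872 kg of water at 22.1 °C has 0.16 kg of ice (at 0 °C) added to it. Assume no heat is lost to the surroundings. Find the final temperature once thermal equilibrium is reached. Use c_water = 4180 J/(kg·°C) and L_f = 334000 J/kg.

Sum of m c ΔT and latent-heat terms is zero:
melt ice: 0.16×334000 = 53440
  warm the meltwater: 668.8 T
  water cools: 0.872×4180×(T − 22.1) = 3645(T − 22.1)
4313.8 T = 80554 − 53440 = 27114
T ≈ 6.29 °C — above 0 °C, consistent with complete melting.

T_f ≈ 6.3 °C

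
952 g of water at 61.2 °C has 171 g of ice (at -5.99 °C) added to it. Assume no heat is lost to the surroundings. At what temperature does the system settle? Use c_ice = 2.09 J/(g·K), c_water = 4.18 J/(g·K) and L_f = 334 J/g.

Heat gained plus heat lost sum to zero:
ice -5.99→0 °C: 171·2.09·5.99 = 2140.8; melt ice: 171·334 = 57114; meltwater 0→T: 171·4.18·T = 714.78 T; water cools: 952·4.18·(T − 61.2) = 3979.4(T − 61.2)
4694.1 T = 243537 − 59255 = 184282
T ≈ 39.26 °C. Since T > 0 °C, the all-ice-melts assumption holds.

T_f ≈ 39.3 °C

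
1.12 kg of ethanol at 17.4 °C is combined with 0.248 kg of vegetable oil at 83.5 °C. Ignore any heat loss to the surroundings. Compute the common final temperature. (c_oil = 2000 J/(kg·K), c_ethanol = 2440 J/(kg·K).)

T_f ≈ 27.6 °C

Set heat shed by the hot body equal to heat absorbed by the cold body:
0.248*2000*(83.5 − T) = 1.12*2440*(T − 17.4)
496(83.5 − T) = 2732.8(T − 17.4)
3228.8 T = 88967  ⇒  T ≈ 27.55 °C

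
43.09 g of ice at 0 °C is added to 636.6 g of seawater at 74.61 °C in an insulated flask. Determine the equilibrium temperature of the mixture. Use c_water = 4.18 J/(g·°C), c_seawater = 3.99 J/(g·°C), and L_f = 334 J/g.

T_f ≈ 64.4 °C

Setting the total heat transfer to zero:
fusion: m_ice L_f = 43.09×334 = 14392; warm the meltwater: 180.12 T; seawater cools: 636.6×3.99×(T − 74.61) = 2540(T − 74.61)
2720.2 T = 189512 − 14392 = 175120
T ≈ 64.38 °C (positive, so assuming full melt was valid).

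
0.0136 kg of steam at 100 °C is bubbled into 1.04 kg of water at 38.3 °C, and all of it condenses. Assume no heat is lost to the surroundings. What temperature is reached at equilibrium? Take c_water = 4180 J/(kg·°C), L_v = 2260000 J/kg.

T_f ≈ 46.1 °C

Net heat exchanged in the isolated system is zero:
steam→water at 100 °C releases m L_v = 0.0136·2260000 = 30736; condensed water 100 °C→T: 56.85(T − 100); water warms: 1.04·4180·(T − 38.3) = 4347.2(T − 38.3)
4404 T = 30736 + 5684.8 + 166498 = 202919
T ≈ 46.08 °C, under the boiling point, so the assumption holds.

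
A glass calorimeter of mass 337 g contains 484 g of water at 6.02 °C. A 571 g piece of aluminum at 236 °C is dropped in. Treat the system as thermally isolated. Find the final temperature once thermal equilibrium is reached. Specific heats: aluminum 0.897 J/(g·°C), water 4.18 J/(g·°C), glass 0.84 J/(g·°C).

T_f ≈ 47.8 °C

With ΣQ=0 the equilibrium temperature is the m·c-weighted mean:
T_f = (512.19×236 + 2023.1×6.02 + 283.08×6.02) / (512.19 + 2023.1 + 283.08)
    = 134759 / 2818.4 ≈ 47.81 °C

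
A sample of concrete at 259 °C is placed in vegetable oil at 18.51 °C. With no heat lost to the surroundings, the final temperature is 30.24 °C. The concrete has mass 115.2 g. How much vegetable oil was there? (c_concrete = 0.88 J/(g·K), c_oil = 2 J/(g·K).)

m ≈ 989 g

Let T be the final temperature. ΣQ_i = 0:
115.2·0.88·(30.24 − 259) + m·2·(30.24 − 18.51) = 0
23.46 m = 23191
m = 23191/23.46 ≈ 988.5 g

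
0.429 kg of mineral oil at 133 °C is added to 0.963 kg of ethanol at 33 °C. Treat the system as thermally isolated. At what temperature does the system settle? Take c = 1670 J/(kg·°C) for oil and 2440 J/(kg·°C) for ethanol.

T_f ≈ 56.4 °C

Taking heat into each body as positive, Σ m c ΔT = 0:
0.429·1670·(T − 133) + 0.963·2440·(T − 33) = 0
716.43(T − 133) + 2349.7(T − 33) = 0
3066.1 T = 172826
T = 172826 / 3066.1 = 56.4 °C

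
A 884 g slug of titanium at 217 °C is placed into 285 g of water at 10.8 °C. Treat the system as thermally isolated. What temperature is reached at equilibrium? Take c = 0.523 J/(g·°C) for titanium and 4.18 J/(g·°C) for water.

T_f ≈ 68.5 °C

Taking heat into each body as positive, Σ m c ΔT = 0:
884*0.523*(T − 217) + 285*4.18*(T − 10.8) = 0
462.33(T − 217) + 1191.3(T − 10.8) = 0
1653.6 T = 113192
T = 113192/1653.6 ≈ 68.45 °C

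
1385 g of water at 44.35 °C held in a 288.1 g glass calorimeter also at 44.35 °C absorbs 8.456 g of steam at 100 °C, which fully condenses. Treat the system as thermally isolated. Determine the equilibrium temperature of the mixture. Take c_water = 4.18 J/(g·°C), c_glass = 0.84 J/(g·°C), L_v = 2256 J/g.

T_f ≈ 47.8 °C

Net heat exchanged in the isolated system is zero:
latent heat released on condensation: 8.456·2256 = 19077
  condensed water 100 °C→T: 35.35(T − 100)
  water warms: 1385·4.18·(T − 44.35) = 5789.3(T − 44.35)
  glass cup: 288.1·0.84·(T − 44.35) = 242(T − 44.35)
6066.7 T = 19077 + 3534.6 + 267488 = 290100
T ≈ 47.82 °C (< 100 °C, so full condensation is consistent).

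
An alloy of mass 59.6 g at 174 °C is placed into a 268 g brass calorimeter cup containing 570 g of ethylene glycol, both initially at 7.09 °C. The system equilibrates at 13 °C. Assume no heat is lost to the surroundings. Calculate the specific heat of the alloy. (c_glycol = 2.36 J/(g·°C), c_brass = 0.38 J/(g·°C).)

c ≈ 0.891 J/(g·°C)

Conservation of energy gives ΣQ = 0:
59.6×c×(13 − 174) + 570×2.36×(13 − 7.09) + 268×0.38×(13 − 7.09) = 0
-9595.6 c = -8552
c = -8552/-9595.6 ≈ 0.8912 J/(g·°C)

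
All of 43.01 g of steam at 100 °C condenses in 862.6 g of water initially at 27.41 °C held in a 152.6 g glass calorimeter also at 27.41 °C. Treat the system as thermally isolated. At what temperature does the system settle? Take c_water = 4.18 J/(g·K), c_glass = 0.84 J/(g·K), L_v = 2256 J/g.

T_f ≈ 55.5 °C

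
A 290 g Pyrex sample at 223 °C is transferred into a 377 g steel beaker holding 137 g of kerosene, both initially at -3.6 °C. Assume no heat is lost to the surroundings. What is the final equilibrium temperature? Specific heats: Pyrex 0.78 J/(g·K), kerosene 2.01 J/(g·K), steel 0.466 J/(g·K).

T_f ≈ 72.1 °C

Conservation of energy gives ΣQ = 0:
290*0.78*(T − 223) + 137*2.01*(T − (-3.6)) + 377*0.466*(T − (-3.6)) = 0
226.2(T − 223) + 275.37(T − (-3.6)) + 175.68(T − (-3.6)) = 0
677.25 T = 48819
T = 48819 / 677.25 = 72.1 °C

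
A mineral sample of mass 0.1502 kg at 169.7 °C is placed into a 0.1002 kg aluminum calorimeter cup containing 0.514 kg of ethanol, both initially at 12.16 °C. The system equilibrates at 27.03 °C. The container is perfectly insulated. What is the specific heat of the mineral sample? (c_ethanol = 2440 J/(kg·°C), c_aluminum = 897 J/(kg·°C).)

c ≈ 933 J/(kg·°C)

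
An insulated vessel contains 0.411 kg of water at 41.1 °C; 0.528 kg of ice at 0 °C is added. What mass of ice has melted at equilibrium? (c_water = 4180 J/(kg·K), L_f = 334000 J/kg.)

m_melted ≈ 0.211 kg

Water can give up m c ΔT = 0.411·4180·41.1 = 70609 J before reaching 0 °C.
To melt every bit of ice: 0.528·334000 = 176352 J.
That's not enough to melt it all — equilibrium is at 0 °C with ice remaining.
m_melted·334000 = 70609  ⇒  m_melted ≈ 0.2114 kg.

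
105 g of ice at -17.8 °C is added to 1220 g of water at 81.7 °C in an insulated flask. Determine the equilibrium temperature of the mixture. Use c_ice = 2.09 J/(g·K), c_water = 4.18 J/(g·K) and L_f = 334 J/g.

T_f ≈ 68.2 °C

Conservation of energy gives ΣQ = 0:
warm ice to 0 °C: 105×2.09×(0 − (-17.8)) = 3906.2; melt ice: 105×334 = 35070; warm the meltwater: 438.9 T; water: 5099.6(T − 81.7)
5538.5 T = 416637 − 38976 = 377661
T ≈ 68.19 °C. Since T > 0 °C, the all-ice-melts assumption holds.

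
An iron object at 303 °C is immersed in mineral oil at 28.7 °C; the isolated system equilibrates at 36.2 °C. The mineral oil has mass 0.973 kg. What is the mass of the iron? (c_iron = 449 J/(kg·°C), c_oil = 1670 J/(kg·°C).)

m ≈ 0.102 kg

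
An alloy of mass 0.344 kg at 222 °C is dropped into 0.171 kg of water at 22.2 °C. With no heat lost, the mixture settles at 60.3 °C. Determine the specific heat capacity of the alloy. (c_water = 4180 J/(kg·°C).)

Net heat exchanged in the isolated system is zero:
0.344×c×(60.3 − 222) + 0.171×4180×(60.3 − 22.2) = 0
-55.62 c = -27233
c = -27233/-55.62 ≈ 489.6 J/(kg·°C)

c ≈ 490 J/(kg·°C)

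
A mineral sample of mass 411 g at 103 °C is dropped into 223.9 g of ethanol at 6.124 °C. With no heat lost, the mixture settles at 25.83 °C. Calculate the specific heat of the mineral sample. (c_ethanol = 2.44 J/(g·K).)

c ≈ 0.339 J/(g·K)

Heat lost by the mineral sample = heat gained by the ethanol:
411×c×(103 − 25.83) = 223.9×2.44×(25.83 − 6.124)
31717 c = 10766  ⇒  c ≈ 0.3394 J/(g·K)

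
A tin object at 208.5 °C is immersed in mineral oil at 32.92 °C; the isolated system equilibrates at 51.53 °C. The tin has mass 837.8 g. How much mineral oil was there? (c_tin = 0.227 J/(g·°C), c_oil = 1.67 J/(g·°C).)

m ≈ 961 g

Conservation of energy gives ΣQ = 0:
837.8·0.227·(51.53 − 208.5) + m·1.67·(51.53 − 32.92) = 0
31.08 m = 29853
m = 29853/31.08 ≈ 960.6 g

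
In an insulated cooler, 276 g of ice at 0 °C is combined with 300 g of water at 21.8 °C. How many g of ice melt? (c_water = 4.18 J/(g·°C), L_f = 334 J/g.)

Cooling the water to 0 °C releases 300·4.18·21.8 = 27337 J.
Melting all 276 g of ice would need 276·334 = 92184 J.
Since 27337 < 92184 J, not all the ice melts; equilibrium is at 0 °C.
m_melt = 27337 / L_f = 81.85 g.

m_melted ≈ 81.8 g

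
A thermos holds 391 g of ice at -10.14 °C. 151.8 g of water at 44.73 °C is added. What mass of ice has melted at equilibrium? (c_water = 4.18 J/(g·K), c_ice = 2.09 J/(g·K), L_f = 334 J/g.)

m_melted ≈ 60.2 g

Cooling the water to 0 °C releases 151.8×4.18×44.73 = 28382 J.
Of that, 391×2.09×10.14 = 8286.3 J goes to bring the ice to 0 °C, leaving 20096 J.
To melt every bit of ice: 391×334 = 130594 J.
That's not enough to melt it all — equilibrium is at 0 °C with ice remaining.
Mass melted = 20096/334 ≈ 60.17 g.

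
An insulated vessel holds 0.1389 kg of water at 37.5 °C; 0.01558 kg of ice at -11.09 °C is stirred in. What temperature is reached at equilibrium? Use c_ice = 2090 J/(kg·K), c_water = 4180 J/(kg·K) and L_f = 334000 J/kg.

T_f ≈ 25.1 °C

Taking heat into each body as positive, Σ m c ΔT = 0:
ice -11.09→0 °C: 0.01558×2090×11.09 = 361.11
  latent heat to melt: 0.01558×334000 = 5203.7
  meltwater 0→T: 0.01558×4180×T = 65.12 T
  water: 580.6(T − 37.5)
645.73 T = 21773 − 5564.8 = 16208
T ≈ 25.10 °C (positive, so assuming full melt was valid).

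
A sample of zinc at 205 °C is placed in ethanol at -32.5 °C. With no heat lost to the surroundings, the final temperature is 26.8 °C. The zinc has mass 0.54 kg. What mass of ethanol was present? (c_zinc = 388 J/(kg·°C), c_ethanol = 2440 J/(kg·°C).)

m ≈ 0.258 kg

Let T be the final temperature. ΣQ_i = 0:
0.54·388·(26.8 − 205) + m·2440·(26.8 − (-32.5)) = 0
144692 m = 37336
m = 37336/144692 ≈ 0.258 kg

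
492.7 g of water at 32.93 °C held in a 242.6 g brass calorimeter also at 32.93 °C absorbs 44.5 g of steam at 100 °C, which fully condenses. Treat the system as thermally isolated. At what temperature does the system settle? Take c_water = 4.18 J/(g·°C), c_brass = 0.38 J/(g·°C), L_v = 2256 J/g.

Heat gained plus heat lost sum to zero:
condense steam: −44.5×2256 = −100392
  condensate cools 100→T: 44.5×4.18×(T − 100) = 186.01(T − 100)
  water warms: 492.7×4.18×(T − 32.93) = 2059.5(T − 32.93)
  cup: 92.19(T − 32.93)
2337.7 T = 100392 + 18601 + 70855 = 189848
T ≈ 81.21 °C (< 100 °C, so full condensation is consistent).

T_f ≈ 81.2 °C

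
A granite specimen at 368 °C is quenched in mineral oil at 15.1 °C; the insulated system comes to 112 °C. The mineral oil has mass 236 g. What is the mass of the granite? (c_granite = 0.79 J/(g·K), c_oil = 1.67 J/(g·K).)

m ≈ 189 g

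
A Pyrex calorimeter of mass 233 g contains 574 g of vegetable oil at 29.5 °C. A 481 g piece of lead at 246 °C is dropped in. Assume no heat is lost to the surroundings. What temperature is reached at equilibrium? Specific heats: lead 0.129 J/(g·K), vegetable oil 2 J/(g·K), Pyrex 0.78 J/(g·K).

T_f ≈ 39.2 °C

Heat gained plus heat lost sum to zero:
481*0.129*(T − 246) + 574*2*(T − 29.5) + 233*0.78*(T − 29.5) = 0
62.05(T − 246) + 1148(T − 29.5) + 181.74(T − 29.5) = 0
(62.05 + 1148 + 181.74) T = 62.05*246 + 1148*29.5 + 181.74*29.5
T = 54491/1391.8 ≈ 39.15 °C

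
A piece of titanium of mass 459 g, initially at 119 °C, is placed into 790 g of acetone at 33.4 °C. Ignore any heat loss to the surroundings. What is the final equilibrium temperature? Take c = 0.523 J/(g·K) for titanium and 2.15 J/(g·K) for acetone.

T_f ≈ 44.0 °C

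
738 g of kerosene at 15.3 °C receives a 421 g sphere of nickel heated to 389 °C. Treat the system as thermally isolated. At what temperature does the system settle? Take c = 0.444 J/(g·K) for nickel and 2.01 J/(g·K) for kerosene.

|Q_nickel| = |Q_kerosene|:
421*0.444*(389 − T) = 738*2.01*(T − 15.3)
186.92(389 − T) = 1483.4(T − 15.3)
1670.3 T = 95409  ⇒  T ≈ 57.12 °C

T_f ≈ 57.1 °C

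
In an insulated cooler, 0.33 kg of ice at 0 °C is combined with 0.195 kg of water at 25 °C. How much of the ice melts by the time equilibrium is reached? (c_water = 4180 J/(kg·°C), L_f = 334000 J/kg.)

m_melted ≈ 0.061 kg

Water can give up m c ΔT = 0.195×4180×25 = 20378 J before reaching 0 °C.
To melt every bit of ice: 0.33×334000 = 110220 J.
Since 20378 < 110220 J, not all the ice melts; equilibrium is at 0 °C.
m_melted×334000 = 20378  ⇒  m_melted ≈ 0.06101 kg.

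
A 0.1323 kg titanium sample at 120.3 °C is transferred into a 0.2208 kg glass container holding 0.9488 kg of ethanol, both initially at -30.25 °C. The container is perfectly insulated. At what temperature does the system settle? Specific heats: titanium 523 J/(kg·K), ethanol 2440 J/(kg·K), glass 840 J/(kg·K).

T_f ≈ -26.2 °C

Setting the total heat transfer to zero:
0.1323×523×(T − 120.3) + 0.9488×2440×(T − (-30.25)) + 0.2208×840×(T − (-30.25)) = 0
69.19(T − 120.3) + 2315.1(T − (-30.25)) + 185.47(T − (-30.25)) = 0
2569.7 T = -67318
T = -67318/2569.7 ≈ -26.20 °C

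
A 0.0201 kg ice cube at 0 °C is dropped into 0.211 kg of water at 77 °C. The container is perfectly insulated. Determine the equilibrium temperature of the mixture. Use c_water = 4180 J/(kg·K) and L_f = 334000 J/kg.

T_f ≈ 63.4 °C

Setting the total heat transfer to zero:
latent heat to melt: 0.0201·334000 = 6713.4; meltwater 0→T: 0.0201·4180·T = 84.02 T; water cools: 0.211·4180·(T − 77) = 881.98(T − 77)
966 T = 67912 − 6713.4 = 61199
T ≈ 63.35 °C (positive, so assuming full melt was valid).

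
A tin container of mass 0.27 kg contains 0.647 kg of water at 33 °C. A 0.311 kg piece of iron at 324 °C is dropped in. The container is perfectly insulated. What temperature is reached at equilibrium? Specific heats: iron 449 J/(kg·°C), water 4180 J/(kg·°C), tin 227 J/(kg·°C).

Net heat exchanged in the isolated system is zero:
0.311*449*(T − 324) + 0.647*4180*(T − 33) + 0.27*227*(T − 33) = 0
(139.64 + 2704.5 + 61.29) T = 139.64*324 + 2704.5*33 + 61.29*33
T = 136513 / 2905.4 = 47 °C

T_f ≈ 47.0 °C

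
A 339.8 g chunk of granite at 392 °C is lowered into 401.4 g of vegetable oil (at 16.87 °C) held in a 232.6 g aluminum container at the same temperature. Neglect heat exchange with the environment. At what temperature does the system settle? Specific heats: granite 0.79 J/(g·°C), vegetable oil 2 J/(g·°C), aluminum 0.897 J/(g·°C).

T_f ≈ 95.5 °C

T_f is the heat-capacity-weighted average of the initial temperatures:
T_f = (268.44·392 + 802.8·16.87 + 208.64·16.87) / (268.44 + 802.8 + 208.64)
    = 122292 / 1279.9 ≈ 95.55 °C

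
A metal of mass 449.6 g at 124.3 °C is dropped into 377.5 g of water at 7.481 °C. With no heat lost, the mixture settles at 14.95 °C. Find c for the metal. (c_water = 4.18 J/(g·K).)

Heat gained plus heat lost sum to zero:
449.6×c×(14.95 − 124.3) + 377.5×4.18×(14.95 − 7.481) = 0
-49164 c = -11786
c = -11786/-49164 ≈ 0.2397 J/(g·K)

c ≈ 0.24 J/(g·K)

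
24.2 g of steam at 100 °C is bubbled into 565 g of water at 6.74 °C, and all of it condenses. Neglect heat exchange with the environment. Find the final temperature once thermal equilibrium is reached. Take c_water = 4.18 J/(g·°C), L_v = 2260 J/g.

Net heat exchanged in the isolated system is zero:
latent heat released on condensation: 24.2×2260 = 54692
  condensate cools 100→T: 24.2×4.18×(T − 100) = 101.16(T − 100)
  original water: 2361.7(T − 6.74)
2462.9 T = 54692 + 10116 + 15918 = 80725
T ≈ 32.78 °C (< 100 °C, so full condensation is consistent).

T_f ≈ 32.8 °C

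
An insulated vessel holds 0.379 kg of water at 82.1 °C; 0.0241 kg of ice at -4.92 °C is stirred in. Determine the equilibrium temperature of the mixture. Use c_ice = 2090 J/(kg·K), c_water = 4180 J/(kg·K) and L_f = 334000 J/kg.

Conservation of energy gives ΣQ = 0:
warm ice to 0 °C: 0.0241×2090×(0 − (-4.92)) = 247.82; fusion: m_ice L_f = 0.0241×334000 = 8049.4; warm the meltwater: 100.74 T; water cools: 0.379×4180×(T − 82.1) = 1584.2(T − 82.1)
1685 T = 130064 − 8297.2 = 121767
T ≈ 72.27 °C. Since T > 0 °C, the all-ice-melts assumption holds.

T_f ≈ 72.3 °C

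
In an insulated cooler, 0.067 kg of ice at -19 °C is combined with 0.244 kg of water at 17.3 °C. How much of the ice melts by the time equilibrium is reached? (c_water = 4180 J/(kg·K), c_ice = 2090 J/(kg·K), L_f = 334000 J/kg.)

m_melted ≈ 0.0449 kg

Cooling the water to 0 °C releases 0.244·4180·17.3 = 17645 J.
Warming the ice to 0 °C takes 0.067·2090·19 = 2660.6 J, leaving 14984 J for melting.
Fully melting the ice requires m_ice L_f = 0.067·334000 = 22378 J.
Since 14984 < 22378 J, not all the ice melts; equilibrium is at 0 °C.
m_melted·334000 = 14984  ⇒  m_melted ≈ 0.04486 kg.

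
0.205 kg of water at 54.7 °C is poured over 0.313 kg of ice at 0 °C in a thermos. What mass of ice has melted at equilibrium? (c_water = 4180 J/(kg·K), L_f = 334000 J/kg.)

m_melted ≈ 0.14 kg

Heat available from the water dropping to 0 °C: 0.205·4180·54.7 = 46872 J.
Melting all 0.313 kg of ice would need 0.313·334000 = 104542 J.
Since 46872 < 104542 J, not all the ice melts; equilibrium is at 0 °C.
Mass melted = 46872/334000 ≈ 0.1403 kg.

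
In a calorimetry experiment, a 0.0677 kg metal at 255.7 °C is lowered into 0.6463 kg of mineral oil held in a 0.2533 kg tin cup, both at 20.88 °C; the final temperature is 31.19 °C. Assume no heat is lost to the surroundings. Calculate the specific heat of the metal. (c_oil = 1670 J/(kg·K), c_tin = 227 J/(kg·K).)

c ≈ 771 J/(kg·K)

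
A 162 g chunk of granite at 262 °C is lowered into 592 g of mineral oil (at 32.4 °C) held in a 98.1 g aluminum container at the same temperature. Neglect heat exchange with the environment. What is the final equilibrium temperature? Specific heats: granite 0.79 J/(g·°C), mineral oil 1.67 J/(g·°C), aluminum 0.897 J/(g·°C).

Conservation of energy gives ΣQ = 0:
162*0.79*(T − 262) + 592*1.67*(T − 32.4) + 98.1*0.897*(T − 32.4) = 0
(127.98 + 988.64 + 88) T = 127.98*262 + 988.64*32.4 + 88*32.4
T = 68414 / 1204.6 = 56.8 °C

T_f ≈ 56.8 °C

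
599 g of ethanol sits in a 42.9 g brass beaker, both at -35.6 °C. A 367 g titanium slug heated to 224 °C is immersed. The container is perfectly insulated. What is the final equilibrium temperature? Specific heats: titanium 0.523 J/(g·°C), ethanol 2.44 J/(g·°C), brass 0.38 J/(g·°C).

Taking heat into each body as positive, Σ m c ΔT = 0:
367×0.523×(T − 224) + 599×2.44×(T − (-35.6)) + 42.9×0.38×(T − (-35.6)) = 0
191.94(T − 224) + 1461.6(T − (-35.6)) + 16.3(T − (-35.6)) = 0
(191.94 + 1461.6 + 16.3) T = 191.94×224 + 1461.6×(-35.6) + 16.3×(-35.6)
T = -9617.1/1669.8 ≈ -5.76 °C

T_f ≈ -5.8 °C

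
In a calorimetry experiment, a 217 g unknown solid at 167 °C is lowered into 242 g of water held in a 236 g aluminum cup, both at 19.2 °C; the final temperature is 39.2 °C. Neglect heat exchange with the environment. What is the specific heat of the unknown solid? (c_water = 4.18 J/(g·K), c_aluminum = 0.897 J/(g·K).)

Let T be the final temperature. ΣQ_i = 0:
217·c·(39.2 − 167) + 242·4.18·(39.2 − 19.2) + 236·0.897·(39.2 − 19.2) = 0
-27733 c = -24465
c = -24465/-27733 ≈ 0.8822 J/(g·K)

c ≈ 0.882 J/(g·K)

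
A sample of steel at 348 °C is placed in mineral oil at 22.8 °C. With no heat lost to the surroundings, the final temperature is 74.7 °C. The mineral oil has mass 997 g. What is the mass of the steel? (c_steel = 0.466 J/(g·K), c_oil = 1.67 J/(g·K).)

Heat lost by the steel = heat gained by the oil:
m·0.466·(348 − 74.7) = 997·1.67·(74.7 − 22.8)
127.36 m = 86413  ⇒  m ≈ 678.5 g

m ≈ 679 g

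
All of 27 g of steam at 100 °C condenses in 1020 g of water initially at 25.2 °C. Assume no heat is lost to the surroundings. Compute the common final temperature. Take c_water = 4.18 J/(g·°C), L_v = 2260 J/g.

T_f ≈ 41.1 °C

Setting the total heat transfer to zero:
latent heat released on condensation: 27·2260 = 61020
  condensate cools 100→T: 27·4.18·(T − 100) = 112.86(T − 100)
  original water: 4263.6(T − 25.2)
4376.5 T = 61020 + 11286 + 107443 = 179749
T ≈ 41.07 °C (< 100 °C, so full condensation is consistent).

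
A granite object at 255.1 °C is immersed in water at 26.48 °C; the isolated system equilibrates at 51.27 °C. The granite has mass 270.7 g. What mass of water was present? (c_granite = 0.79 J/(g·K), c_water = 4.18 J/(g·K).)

m ≈ 421 g

Energy conservation, ΣQ = 0:
270.7·0.79·(51.27 − 255.1) + m·4.18·(51.27 − 26.48) = 0
103.62 m = 43590
m = 43590/103.62 ≈ 420.7 g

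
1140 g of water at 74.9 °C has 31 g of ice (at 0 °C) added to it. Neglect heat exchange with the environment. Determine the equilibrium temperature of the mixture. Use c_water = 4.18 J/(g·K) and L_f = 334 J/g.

T_f ≈ 70.8 °C

Heat gained plus heat lost sum to zero:
fusion: m_ice L_f = 31×334 = 10354; meltwater 0→T: 31×4.18×T = 129.58 T; water cools: 1140×4.18×(T − 74.9) = 4765.2(T − 74.9)
4894.8 T = 356913 − 10354 = 346559
T ≈ 70.80 °C. Since T > 0 °C, the all-ice-melts assumption holds.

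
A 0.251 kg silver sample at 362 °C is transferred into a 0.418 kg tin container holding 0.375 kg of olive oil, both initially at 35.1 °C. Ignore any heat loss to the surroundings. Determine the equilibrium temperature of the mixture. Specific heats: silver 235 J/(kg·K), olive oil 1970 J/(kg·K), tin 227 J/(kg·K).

T_f ≈ 56.7 °C

With ΣQ=0 the equilibrium temperature is the m·c-weighted mean:
T_f = (58.98×362 + 738.75×35.1 + 94.89×35.1) / (58.98 + 738.75 + 94.89)
    = 50613 / 892.62 ≈ 56.70 °C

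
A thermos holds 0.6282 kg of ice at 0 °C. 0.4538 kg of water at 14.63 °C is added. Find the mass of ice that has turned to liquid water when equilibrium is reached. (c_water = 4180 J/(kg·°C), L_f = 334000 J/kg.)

m_melted ≈ 0.0831 kg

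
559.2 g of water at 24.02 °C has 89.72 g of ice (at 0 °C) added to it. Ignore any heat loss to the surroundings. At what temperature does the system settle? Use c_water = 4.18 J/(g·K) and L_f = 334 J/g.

T_f ≈ 9.7 °C

Setting the total heat transfer to zero:
latent heat to melt: 89.72·334 = 29966
  warm the meltwater: 375.03 T
  water: 2337.5(T − 24.02)
2712.5 T = 56146 − 29966 = 26179
T ≈ 9.65 °C. Since T > 0 °C, the all-ice-melts assumption holds.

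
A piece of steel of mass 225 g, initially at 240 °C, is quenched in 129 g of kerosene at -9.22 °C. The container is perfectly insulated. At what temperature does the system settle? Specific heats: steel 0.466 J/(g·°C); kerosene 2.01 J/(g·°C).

T_f ≈ 62.5 °C

Setting the total heat transfer to zero:
225×0.466×(T − 240) + 129×2.01×(T − (-9.22)) = 0
104.85(T − 240) + 259.29(T − (-9.22)) = 0
(104.85 + 259.29) T = 104.85×240 + 259.29×(-9.22)
T = 22773/364.14 ≈ 62.54 °C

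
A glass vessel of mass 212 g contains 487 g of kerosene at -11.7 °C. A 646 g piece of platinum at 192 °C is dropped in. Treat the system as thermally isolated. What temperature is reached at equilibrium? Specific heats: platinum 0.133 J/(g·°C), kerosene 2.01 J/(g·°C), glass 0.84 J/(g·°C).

Energy conservation, ΣQ = 0:
646*0.133*(T − 192) + 487*2.01*(T − (-11.7)) + 212*0.84*(T − (-11.7)) = 0
85.92(T − 192) + 978.87(T − (-11.7)) + 178.08(T − (-11.7)) = 0
(85.92 + 978.87 + 178.08) T = 85.92*192 + 978.87*(-11.7) + 178.08*(-11.7)
T = 2959.9 / 1242.9 = 2.38 °C

T_f ≈ 2.4 °C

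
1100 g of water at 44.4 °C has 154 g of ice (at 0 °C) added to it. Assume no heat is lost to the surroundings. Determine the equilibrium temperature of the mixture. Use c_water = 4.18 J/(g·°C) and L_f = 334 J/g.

T_f ≈ 29.1 °C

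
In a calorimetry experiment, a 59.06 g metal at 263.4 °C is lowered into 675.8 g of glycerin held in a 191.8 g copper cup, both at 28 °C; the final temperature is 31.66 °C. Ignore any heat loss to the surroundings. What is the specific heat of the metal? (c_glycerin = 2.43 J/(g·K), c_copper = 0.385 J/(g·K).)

c ≈ 0.459 J/(g·K)

Net heat exchanged in the isolated system is zero:
59.06×c×(31.66 − 263.4) + 675.8×2.43×(31.66 − 28) + 191.8×0.385×(31.66 − 28) = 0
-13687 c = -6280.7
c = -6280.7/-13687 ≈ 0.4589 J/(g·K)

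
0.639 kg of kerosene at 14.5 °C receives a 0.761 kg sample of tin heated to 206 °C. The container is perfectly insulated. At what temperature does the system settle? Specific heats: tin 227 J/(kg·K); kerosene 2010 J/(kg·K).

T_f ≈ 37.2 °C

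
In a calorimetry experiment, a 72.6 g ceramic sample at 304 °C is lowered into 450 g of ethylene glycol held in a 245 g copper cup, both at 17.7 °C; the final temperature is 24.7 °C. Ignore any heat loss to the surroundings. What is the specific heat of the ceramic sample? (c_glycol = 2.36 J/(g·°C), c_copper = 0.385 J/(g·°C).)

Let T be the final temperature. ΣQ_i = 0:
72.6×c×(24.7 − 304) + 450×2.36×(24.7 − 17.7) + 245×0.385×(24.7 − 17.7) = 0
-20277 c = -8094.3
c = -8094.3/-20277 ≈ 0.3992 J/(g·°C)

c ≈ 0.399 J/(g·°C)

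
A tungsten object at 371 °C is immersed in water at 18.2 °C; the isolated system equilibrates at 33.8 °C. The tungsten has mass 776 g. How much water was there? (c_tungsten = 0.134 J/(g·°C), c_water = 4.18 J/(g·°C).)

m ≈ 538 g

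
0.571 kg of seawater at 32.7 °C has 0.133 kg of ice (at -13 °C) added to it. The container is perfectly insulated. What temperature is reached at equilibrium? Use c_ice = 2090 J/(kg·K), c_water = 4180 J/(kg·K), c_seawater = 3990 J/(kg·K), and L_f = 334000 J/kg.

Let T be the final temperature. ΣQ_i = 0:
warm ice to 0 °C: 0.133×2090×(0 − (-13)) = 3613.6; fusion: m_ice L_f = 0.133×334000 = 44422; warm the meltwater: 555.94 T; seawater cools: 0.571×3990×(T − 32.7) = 2278.3(T − 32.7)
2834.2 T = 74500 − 48036 = 26464
T ≈ 9.34 °C. Since T > 0 °C, the all-ice-melts assumption holds.

T_f ≈ 9.3 °C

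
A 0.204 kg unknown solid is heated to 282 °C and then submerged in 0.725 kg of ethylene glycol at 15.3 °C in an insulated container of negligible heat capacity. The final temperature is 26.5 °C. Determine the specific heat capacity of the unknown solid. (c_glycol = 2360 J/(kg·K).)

c ≈ 368 J/(kg·K)

m_s c (T_s − T_f) = m_glycol c_glycol (T_f − T_0):
0.204·c·(282 − 26.5) = 0.725·2360·(26.5 − 15.3)
52.12 c = 19163  ⇒  c ≈ 367.7 J/(kg·K)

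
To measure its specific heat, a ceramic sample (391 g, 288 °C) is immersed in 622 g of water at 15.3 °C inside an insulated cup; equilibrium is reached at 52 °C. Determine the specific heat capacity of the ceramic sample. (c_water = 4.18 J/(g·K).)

Heat lost by the ceramic sample = heat gained by the water:
391×c×(288 − 52) = 622×4.18×(52 − 15.3)
92276 c = 95419  ⇒  c ≈ 1.034 J/(g·K)

c ≈ 1.03 J/(g·K)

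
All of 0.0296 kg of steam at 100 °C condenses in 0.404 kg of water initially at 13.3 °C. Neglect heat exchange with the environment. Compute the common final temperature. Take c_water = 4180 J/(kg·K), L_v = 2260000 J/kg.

T_f ≈ 56.1 °C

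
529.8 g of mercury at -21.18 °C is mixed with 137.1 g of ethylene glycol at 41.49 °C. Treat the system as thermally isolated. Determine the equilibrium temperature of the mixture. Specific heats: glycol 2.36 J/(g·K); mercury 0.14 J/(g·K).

With ΣQ=0 the equilibrium temperature is the m·c-weighted mean:
T_f = (323.56·41.49 + 74.17·(-21.18)) / (323.56 + 74.17)
    = 11853 / 397.73 ≈ 29.80 °C

T_f ≈ 29.8 °C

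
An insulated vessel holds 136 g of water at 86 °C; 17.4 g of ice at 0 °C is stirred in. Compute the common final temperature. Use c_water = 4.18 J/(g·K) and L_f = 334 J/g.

Energy balance with sensible and latent terms:
fusion: m_ice L_f = 17.4·334 = 5811.6; meltwater 0→T: 17.4·4.18·T = 72.73 T; water: 568.48(T − 86)
641.21 T = 48889 − 5811.6 = 43078
T ≈ 67.18 °C (positive, so assuming full melt was valid).

T_f ≈ 67.2 °C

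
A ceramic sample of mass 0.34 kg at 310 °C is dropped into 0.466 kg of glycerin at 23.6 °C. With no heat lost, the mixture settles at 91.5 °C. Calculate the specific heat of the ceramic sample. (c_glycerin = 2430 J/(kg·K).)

c ≈ 1030 J/(kg·K)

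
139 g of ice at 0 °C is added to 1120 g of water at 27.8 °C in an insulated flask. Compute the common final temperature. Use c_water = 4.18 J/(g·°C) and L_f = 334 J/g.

T_f ≈ 15.9 °C

Net heat exchanged in the isolated system is zero:
melt ice: 139×334 = 46426; warm the meltwater: 581.02 T; water cools: 1120×4.18×(T − 27.8) = 4681.6(T − 27.8)
5262.6 T = 130148 − 46426 = 83722
T ≈ 15.91 °C. Since T > 0 °C, the all-ice-melts assumption holds.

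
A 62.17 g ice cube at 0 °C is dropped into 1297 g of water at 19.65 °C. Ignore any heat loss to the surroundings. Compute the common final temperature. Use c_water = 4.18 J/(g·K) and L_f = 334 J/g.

Energy balance with sensible and latent terms:
melt ice: 62.17×334 = 20765; meltwater 0→T: 62.17×4.18×T = 259.87 T; water: 5421.5(T − 19.65)
5681.3 T = 106532 − 20765 = 85767
T ≈ 15.10 °C. Since T > 0 °C, the all-ice-melts assumption holds.

T_f ≈ 15.1 °C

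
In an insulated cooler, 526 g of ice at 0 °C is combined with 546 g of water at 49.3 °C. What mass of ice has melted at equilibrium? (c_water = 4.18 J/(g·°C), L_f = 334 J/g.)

Cooling the water to 0 °C releases 546×4.18×49.3 = 112516 J.
Fully melting the ice requires m_ice L_f = 526×334 = 175684 J.
112516 J < 175684 J, so only part of the ice melts and the system sits at 0 °C.
m_melted×334 = 112516  ⇒  m_melted ≈ 336.9 g.

m_melted ≈ 337 g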